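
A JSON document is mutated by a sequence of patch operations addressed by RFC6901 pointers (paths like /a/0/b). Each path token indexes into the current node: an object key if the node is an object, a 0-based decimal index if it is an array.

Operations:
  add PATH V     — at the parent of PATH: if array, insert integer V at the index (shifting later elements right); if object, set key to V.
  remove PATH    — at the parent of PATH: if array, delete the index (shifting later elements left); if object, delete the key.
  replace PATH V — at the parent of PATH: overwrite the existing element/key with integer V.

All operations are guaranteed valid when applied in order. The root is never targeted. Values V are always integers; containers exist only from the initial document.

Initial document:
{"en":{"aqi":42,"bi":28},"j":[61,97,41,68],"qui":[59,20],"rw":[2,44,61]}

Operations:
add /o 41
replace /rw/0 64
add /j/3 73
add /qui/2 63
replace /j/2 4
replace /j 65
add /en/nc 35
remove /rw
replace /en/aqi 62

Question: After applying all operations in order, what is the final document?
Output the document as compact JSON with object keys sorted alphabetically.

After op 1 (add /o 41): {"en":{"aqi":42,"bi":28},"j":[61,97,41,68],"o":41,"qui":[59,20],"rw":[2,44,61]}
After op 2 (replace /rw/0 64): {"en":{"aqi":42,"bi":28},"j":[61,97,41,68],"o":41,"qui":[59,20],"rw":[64,44,61]}
After op 3 (add /j/3 73): {"en":{"aqi":42,"bi":28},"j":[61,97,41,73,68],"o":41,"qui":[59,20],"rw":[64,44,61]}
After op 4 (add /qui/2 63): {"en":{"aqi":42,"bi":28},"j":[61,97,41,73,68],"o":41,"qui":[59,20,63],"rw":[64,44,61]}
After op 5 (replace /j/2 4): {"en":{"aqi":42,"bi":28},"j":[61,97,4,73,68],"o":41,"qui":[59,20,63],"rw":[64,44,61]}
After op 6 (replace /j 65): {"en":{"aqi":42,"bi":28},"j":65,"o":41,"qui":[59,20,63],"rw":[64,44,61]}
After op 7 (add /en/nc 35): {"en":{"aqi":42,"bi":28,"nc":35},"j":65,"o":41,"qui":[59,20,63],"rw":[64,44,61]}
After op 8 (remove /rw): {"en":{"aqi":42,"bi":28,"nc":35},"j":65,"o":41,"qui":[59,20,63]}
After op 9 (replace /en/aqi 62): {"en":{"aqi":62,"bi":28,"nc":35},"j":65,"o":41,"qui":[59,20,63]}

Answer: {"en":{"aqi":62,"bi":28,"nc":35},"j":65,"o":41,"qui":[59,20,63]}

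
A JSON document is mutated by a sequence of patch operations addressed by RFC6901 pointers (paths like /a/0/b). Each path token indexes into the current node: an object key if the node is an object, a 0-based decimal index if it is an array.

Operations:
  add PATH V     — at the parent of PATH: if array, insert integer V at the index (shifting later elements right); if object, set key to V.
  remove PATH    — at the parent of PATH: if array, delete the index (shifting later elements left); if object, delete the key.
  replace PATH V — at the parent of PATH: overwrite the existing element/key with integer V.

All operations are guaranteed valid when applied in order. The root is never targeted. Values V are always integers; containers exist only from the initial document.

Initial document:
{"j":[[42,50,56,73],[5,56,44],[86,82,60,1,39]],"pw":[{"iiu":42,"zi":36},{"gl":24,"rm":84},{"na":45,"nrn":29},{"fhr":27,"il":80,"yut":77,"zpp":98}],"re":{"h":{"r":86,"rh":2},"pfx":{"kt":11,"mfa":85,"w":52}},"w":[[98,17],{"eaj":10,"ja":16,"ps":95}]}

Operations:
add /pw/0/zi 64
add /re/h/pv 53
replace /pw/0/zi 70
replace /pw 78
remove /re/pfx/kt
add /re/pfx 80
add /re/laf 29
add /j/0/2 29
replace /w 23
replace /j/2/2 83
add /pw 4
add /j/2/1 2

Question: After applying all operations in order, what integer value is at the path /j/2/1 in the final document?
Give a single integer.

Answer: 2

Derivation:
After op 1 (add /pw/0/zi 64): {"j":[[42,50,56,73],[5,56,44],[86,82,60,1,39]],"pw":[{"iiu":42,"zi":64},{"gl":24,"rm":84},{"na":45,"nrn":29},{"fhr":27,"il":80,"yut":77,"zpp":98}],"re":{"h":{"r":86,"rh":2},"pfx":{"kt":11,"mfa":85,"w":52}},"w":[[98,17],{"eaj":10,"ja":16,"ps":95}]}
After op 2 (add /re/h/pv 53): {"j":[[42,50,56,73],[5,56,44],[86,82,60,1,39]],"pw":[{"iiu":42,"zi":64},{"gl":24,"rm":84},{"na":45,"nrn":29},{"fhr":27,"il":80,"yut":77,"zpp":98}],"re":{"h":{"pv":53,"r":86,"rh":2},"pfx":{"kt":11,"mfa":85,"w":52}},"w":[[98,17],{"eaj":10,"ja":16,"ps":95}]}
After op 3 (replace /pw/0/zi 70): {"j":[[42,50,56,73],[5,56,44],[86,82,60,1,39]],"pw":[{"iiu":42,"zi":70},{"gl":24,"rm":84},{"na":45,"nrn":29},{"fhr":27,"il":80,"yut":77,"zpp":98}],"re":{"h":{"pv":53,"r":86,"rh":2},"pfx":{"kt":11,"mfa":85,"w":52}},"w":[[98,17],{"eaj":10,"ja":16,"ps":95}]}
After op 4 (replace /pw 78): {"j":[[42,50,56,73],[5,56,44],[86,82,60,1,39]],"pw":78,"re":{"h":{"pv":53,"r":86,"rh":2},"pfx":{"kt":11,"mfa":85,"w":52}},"w":[[98,17],{"eaj":10,"ja":16,"ps":95}]}
After op 5 (remove /re/pfx/kt): {"j":[[42,50,56,73],[5,56,44],[86,82,60,1,39]],"pw":78,"re":{"h":{"pv":53,"r":86,"rh":2},"pfx":{"mfa":85,"w":52}},"w":[[98,17],{"eaj":10,"ja":16,"ps":95}]}
After op 6 (add /re/pfx 80): {"j":[[42,50,56,73],[5,56,44],[86,82,60,1,39]],"pw":78,"re":{"h":{"pv":53,"r":86,"rh":2},"pfx":80},"w":[[98,17],{"eaj":10,"ja":16,"ps":95}]}
After op 7 (add /re/laf 29): {"j":[[42,50,56,73],[5,56,44],[86,82,60,1,39]],"pw":78,"re":{"h":{"pv":53,"r":86,"rh":2},"laf":29,"pfx":80},"w":[[98,17],{"eaj":10,"ja":16,"ps":95}]}
After op 8 (add /j/0/2 29): {"j":[[42,50,29,56,73],[5,56,44],[86,82,60,1,39]],"pw":78,"re":{"h":{"pv":53,"r":86,"rh":2},"laf":29,"pfx":80},"w":[[98,17],{"eaj":10,"ja":16,"ps":95}]}
After op 9 (replace /w 23): {"j":[[42,50,29,56,73],[5,56,44],[86,82,60,1,39]],"pw":78,"re":{"h":{"pv":53,"r":86,"rh":2},"laf":29,"pfx":80},"w":23}
After op 10 (replace /j/2/2 83): {"j":[[42,50,29,56,73],[5,56,44],[86,82,83,1,39]],"pw":78,"re":{"h":{"pv":53,"r":86,"rh":2},"laf":29,"pfx":80},"w":23}
After op 11 (add /pw 4): {"j":[[42,50,29,56,73],[5,56,44],[86,82,83,1,39]],"pw":4,"re":{"h":{"pv":53,"r":86,"rh":2},"laf":29,"pfx":80},"w":23}
After op 12 (add /j/2/1 2): {"j":[[42,50,29,56,73],[5,56,44],[86,2,82,83,1,39]],"pw":4,"re":{"h":{"pv":53,"r":86,"rh":2},"laf":29,"pfx":80},"w":23}
Value at /j/2/1: 2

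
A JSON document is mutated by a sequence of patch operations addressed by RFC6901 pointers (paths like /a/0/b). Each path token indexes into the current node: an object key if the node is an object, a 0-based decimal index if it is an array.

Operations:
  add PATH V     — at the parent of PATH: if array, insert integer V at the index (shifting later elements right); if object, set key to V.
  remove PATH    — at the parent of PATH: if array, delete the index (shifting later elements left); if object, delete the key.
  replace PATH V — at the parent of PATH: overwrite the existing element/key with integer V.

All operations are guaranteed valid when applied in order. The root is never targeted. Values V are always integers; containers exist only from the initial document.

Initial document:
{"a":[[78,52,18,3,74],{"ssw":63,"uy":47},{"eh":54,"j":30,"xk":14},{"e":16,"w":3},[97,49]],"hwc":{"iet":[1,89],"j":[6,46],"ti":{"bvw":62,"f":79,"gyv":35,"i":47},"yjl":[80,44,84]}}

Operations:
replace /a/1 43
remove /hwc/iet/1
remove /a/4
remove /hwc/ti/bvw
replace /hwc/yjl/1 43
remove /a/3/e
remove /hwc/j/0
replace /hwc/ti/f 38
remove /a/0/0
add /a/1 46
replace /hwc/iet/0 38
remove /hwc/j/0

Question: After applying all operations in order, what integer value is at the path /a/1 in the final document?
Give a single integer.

After op 1 (replace /a/1 43): {"a":[[78,52,18,3,74],43,{"eh":54,"j":30,"xk":14},{"e":16,"w":3},[97,49]],"hwc":{"iet":[1,89],"j":[6,46],"ti":{"bvw":62,"f":79,"gyv":35,"i":47},"yjl":[80,44,84]}}
After op 2 (remove /hwc/iet/1): {"a":[[78,52,18,3,74],43,{"eh":54,"j":30,"xk":14},{"e":16,"w":3},[97,49]],"hwc":{"iet":[1],"j":[6,46],"ti":{"bvw":62,"f":79,"gyv":35,"i":47},"yjl":[80,44,84]}}
After op 3 (remove /a/4): {"a":[[78,52,18,3,74],43,{"eh":54,"j":30,"xk":14},{"e":16,"w":3}],"hwc":{"iet":[1],"j":[6,46],"ti":{"bvw":62,"f":79,"gyv":35,"i":47},"yjl":[80,44,84]}}
After op 4 (remove /hwc/ti/bvw): {"a":[[78,52,18,3,74],43,{"eh":54,"j":30,"xk":14},{"e":16,"w":3}],"hwc":{"iet":[1],"j":[6,46],"ti":{"f":79,"gyv":35,"i":47},"yjl":[80,44,84]}}
After op 5 (replace /hwc/yjl/1 43): {"a":[[78,52,18,3,74],43,{"eh":54,"j":30,"xk":14},{"e":16,"w":3}],"hwc":{"iet":[1],"j":[6,46],"ti":{"f":79,"gyv":35,"i":47},"yjl":[80,43,84]}}
After op 6 (remove /a/3/e): {"a":[[78,52,18,3,74],43,{"eh":54,"j":30,"xk":14},{"w":3}],"hwc":{"iet":[1],"j":[6,46],"ti":{"f":79,"gyv":35,"i":47},"yjl":[80,43,84]}}
After op 7 (remove /hwc/j/0): {"a":[[78,52,18,3,74],43,{"eh":54,"j":30,"xk":14},{"w":3}],"hwc":{"iet":[1],"j":[46],"ti":{"f":79,"gyv":35,"i":47},"yjl":[80,43,84]}}
After op 8 (replace /hwc/ti/f 38): {"a":[[78,52,18,3,74],43,{"eh":54,"j":30,"xk":14},{"w":3}],"hwc":{"iet":[1],"j":[46],"ti":{"f":38,"gyv":35,"i":47},"yjl":[80,43,84]}}
After op 9 (remove /a/0/0): {"a":[[52,18,3,74],43,{"eh":54,"j":30,"xk":14},{"w":3}],"hwc":{"iet":[1],"j":[46],"ti":{"f":38,"gyv":35,"i":47},"yjl":[80,43,84]}}
After op 10 (add /a/1 46): {"a":[[52,18,3,74],46,43,{"eh":54,"j":30,"xk":14},{"w":3}],"hwc":{"iet":[1],"j":[46],"ti":{"f":38,"gyv":35,"i":47},"yjl":[80,43,84]}}
After op 11 (replace /hwc/iet/0 38): {"a":[[52,18,3,74],46,43,{"eh":54,"j":30,"xk":14},{"w":3}],"hwc":{"iet":[38],"j":[46],"ti":{"f":38,"gyv":35,"i":47},"yjl":[80,43,84]}}
After op 12 (remove /hwc/j/0): {"a":[[52,18,3,74],46,43,{"eh":54,"j":30,"xk":14},{"w":3}],"hwc":{"iet":[38],"j":[],"ti":{"f":38,"gyv":35,"i":47},"yjl":[80,43,84]}}
Value at /a/1: 46

Answer: 46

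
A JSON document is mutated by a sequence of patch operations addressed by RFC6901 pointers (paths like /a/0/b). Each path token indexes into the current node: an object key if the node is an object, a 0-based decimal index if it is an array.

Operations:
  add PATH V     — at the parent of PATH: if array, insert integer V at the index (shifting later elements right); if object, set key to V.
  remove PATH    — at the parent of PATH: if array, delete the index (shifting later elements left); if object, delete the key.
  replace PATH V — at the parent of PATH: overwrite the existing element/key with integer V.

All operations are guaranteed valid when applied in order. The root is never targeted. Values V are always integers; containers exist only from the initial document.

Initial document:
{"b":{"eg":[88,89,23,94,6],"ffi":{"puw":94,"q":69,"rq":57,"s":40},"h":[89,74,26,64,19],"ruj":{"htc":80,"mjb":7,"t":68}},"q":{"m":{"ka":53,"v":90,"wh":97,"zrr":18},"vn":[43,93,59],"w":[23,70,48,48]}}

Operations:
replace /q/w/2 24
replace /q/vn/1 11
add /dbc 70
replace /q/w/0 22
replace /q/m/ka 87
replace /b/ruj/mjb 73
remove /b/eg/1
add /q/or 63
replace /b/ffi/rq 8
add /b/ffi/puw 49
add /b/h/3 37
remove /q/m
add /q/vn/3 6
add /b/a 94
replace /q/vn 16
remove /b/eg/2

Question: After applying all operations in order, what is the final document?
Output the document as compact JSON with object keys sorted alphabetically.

After op 1 (replace /q/w/2 24): {"b":{"eg":[88,89,23,94,6],"ffi":{"puw":94,"q":69,"rq":57,"s":40},"h":[89,74,26,64,19],"ruj":{"htc":80,"mjb":7,"t":68}},"q":{"m":{"ka":53,"v":90,"wh":97,"zrr":18},"vn":[43,93,59],"w":[23,70,24,48]}}
After op 2 (replace /q/vn/1 11): {"b":{"eg":[88,89,23,94,6],"ffi":{"puw":94,"q":69,"rq":57,"s":40},"h":[89,74,26,64,19],"ruj":{"htc":80,"mjb":7,"t":68}},"q":{"m":{"ka":53,"v":90,"wh":97,"zrr":18},"vn":[43,11,59],"w":[23,70,24,48]}}
After op 3 (add /dbc 70): {"b":{"eg":[88,89,23,94,6],"ffi":{"puw":94,"q":69,"rq":57,"s":40},"h":[89,74,26,64,19],"ruj":{"htc":80,"mjb":7,"t":68}},"dbc":70,"q":{"m":{"ka":53,"v":90,"wh":97,"zrr":18},"vn":[43,11,59],"w":[23,70,24,48]}}
After op 4 (replace /q/w/0 22): {"b":{"eg":[88,89,23,94,6],"ffi":{"puw":94,"q":69,"rq":57,"s":40},"h":[89,74,26,64,19],"ruj":{"htc":80,"mjb":7,"t":68}},"dbc":70,"q":{"m":{"ka":53,"v":90,"wh":97,"zrr":18},"vn":[43,11,59],"w":[22,70,24,48]}}
After op 5 (replace /q/m/ka 87): {"b":{"eg":[88,89,23,94,6],"ffi":{"puw":94,"q":69,"rq":57,"s":40},"h":[89,74,26,64,19],"ruj":{"htc":80,"mjb":7,"t":68}},"dbc":70,"q":{"m":{"ka":87,"v":90,"wh":97,"zrr":18},"vn":[43,11,59],"w":[22,70,24,48]}}
After op 6 (replace /b/ruj/mjb 73): {"b":{"eg":[88,89,23,94,6],"ffi":{"puw":94,"q":69,"rq":57,"s":40},"h":[89,74,26,64,19],"ruj":{"htc":80,"mjb":73,"t":68}},"dbc":70,"q":{"m":{"ka":87,"v":90,"wh":97,"zrr":18},"vn":[43,11,59],"w":[22,70,24,48]}}
After op 7 (remove /b/eg/1): {"b":{"eg":[88,23,94,6],"ffi":{"puw":94,"q":69,"rq":57,"s":40},"h":[89,74,26,64,19],"ruj":{"htc":80,"mjb":73,"t":68}},"dbc":70,"q":{"m":{"ka":87,"v":90,"wh":97,"zrr":18},"vn":[43,11,59],"w":[22,70,24,48]}}
After op 8 (add /q/or 63): {"b":{"eg":[88,23,94,6],"ffi":{"puw":94,"q":69,"rq":57,"s":40},"h":[89,74,26,64,19],"ruj":{"htc":80,"mjb":73,"t":68}},"dbc":70,"q":{"m":{"ka":87,"v":90,"wh":97,"zrr":18},"or":63,"vn":[43,11,59],"w":[22,70,24,48]}}
After op 9 (replace /b/ffi/rq 8): {"b":{"eg":[88,23,94,6],"ffi":{"puw":94,"q":69,"rq":8,"s":40},"h":[89,74,26,64,19],"ruj":{"htc":80,"mjb":73,"t":68}},"dbc":70,"q":{"m":{"ka":87,"v":90,"wh":97,"zrr":18},"or":63,"vn":[43,11,59],"w":[22,70,24,48]}}
After op 10 (add /b/ffi/puw 49): {"b":{"eg":[88,23,94,6],"ffi":{"puw":49,"q":69,"rq":8,"s":40},"h":[89,74,26,64,19],"ruj":{"htc":80,"mjb":73,"t":68}},"dbc":70,"q":{"m":{"ka":87,"v":90,"wh":97,"zrr":18},"or":63,"vn":[43,11,59],"w":[22,70,24,48]}}
After op 11 (add /b/h/3 37): {"b":{"eg":[88,23,94,6],"ffi":{"puw":49,"q":69,"rq":8,"s":40},"h":[89,74,26,37,64,19],"ruj":{"htc":80,"mjb":73,"t":68}},"dbc":70,"q":{"m":{"ka":87,"v":90,"wh":97,"zrr":18},"or":63,"vn":[43,11,59],"w":[22,70,24,48]}}
After op 12 (remove /q/m): {"b":{"eg":[88,23,94,6],"ffi":{"puw":49,"q":69,"rq":8,"s":40},"h":[89,74,26,37,64,19],"ruj":{"htc":80,"mjb":73,"t":68}},"dbc":70,"q":{"or":63,"vn":[43,11,59],"w":[22,70,24,48]}}
After op 13 (add /q/vn/3 6): {"b":{"eg":[88,23,94,6],"ffi":{"puw":49,"q":69,"rq":8,"s":40},"h":[89,74,26,37,64,19],"ruj":{"htc":80,"mjb":73,"t":68}},"dbc":70,"q":{"or":63,"vn":[43,11,59,6],"w":[22,70,24,48]}}
After op 14 (add /b/a 94): {"b":{"a":94,"eg":[88,23,94,6],"ffi":{"puw":49,"q":69,"rq":8,"s":40},"h":[89,74,26,37,64,19],"ruj":{"htc":80,"mjb":73,"t":68}},"dbc":70,"q":{"or":63,"vn":[43,11,59,6],"w":[22,70,24,48]}}
After op 15 (replace /q/vn 16): {"b":{"a":94,"eg":[88,23,94,6],"ffi":{"puw":49,"q":69,"rq":8,"s":40},"h":[89,74,26,37,64,19],"ruj":{"htc":80,"mjb":73,"t":68}},"dbc":70,"q":{"or":63,"vn":16,"w":[22,70,24,48]}}
After op 16 (remove /b/eg/2): {"b":{"a":94,"eg":[88,23,6],"ffi":{"puw":49,"q":69,"rq":8,"s":40},"h":[89,74,26,37,64,19],"ruj":{"htc":80,"mjb":73,"t":68}},"dbc":70,"q":{"or":63,"vn":16,"w":[22,70,24,48]}}

Answer: {"b":{"a":94,"eg":[88,23,6],"ffi":{"puw":49,"q":69,"rq":8,"s":40},"h":[89,74,26,37,64,19],"ruj":{"htc":80,"mjb":73,"t":68}},"dbc":70,"q":{"or":63,"vn":16,"w":[22,70,24,48]}}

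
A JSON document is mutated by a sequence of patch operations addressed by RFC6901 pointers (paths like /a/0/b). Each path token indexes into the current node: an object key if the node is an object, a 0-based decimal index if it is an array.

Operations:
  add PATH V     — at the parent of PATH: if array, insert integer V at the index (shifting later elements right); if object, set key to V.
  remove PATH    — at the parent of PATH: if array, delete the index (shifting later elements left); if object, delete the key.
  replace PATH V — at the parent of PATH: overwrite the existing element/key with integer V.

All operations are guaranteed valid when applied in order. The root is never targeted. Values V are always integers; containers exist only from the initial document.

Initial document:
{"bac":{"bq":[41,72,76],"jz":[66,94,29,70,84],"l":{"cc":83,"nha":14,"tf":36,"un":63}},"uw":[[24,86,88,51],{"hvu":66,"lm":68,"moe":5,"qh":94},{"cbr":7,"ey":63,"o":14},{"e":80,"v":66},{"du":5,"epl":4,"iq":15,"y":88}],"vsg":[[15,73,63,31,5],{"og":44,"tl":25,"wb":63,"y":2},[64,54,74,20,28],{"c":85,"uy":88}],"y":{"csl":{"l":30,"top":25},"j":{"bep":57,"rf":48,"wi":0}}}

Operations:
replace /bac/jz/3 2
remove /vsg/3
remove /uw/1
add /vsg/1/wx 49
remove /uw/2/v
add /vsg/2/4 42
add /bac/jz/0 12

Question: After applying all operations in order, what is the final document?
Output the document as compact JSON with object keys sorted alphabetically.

Answer: {"bac":{"bq":[41,72,76],"jz":[12,66,94,29,2,84],"l":{"cc":83,"nha":14,"tf":36,"un":63}},"uw":[[24,86,88,51],{"cbr":7,"ey":63,"o":14},{"e":80},{"du":5,"epl":4,"iq":15,"y":88}],"vsg":[[15,73,63,31,5],{"og":44,"tl":25,"wb":63,"wx":49,"y":2},[64,54,74,20,42,28]],"y":{"csl":{"l":30,"top":25},"j":{"bep":57,"rf":48,"wi":0}}}

Derivation:
After op 1 (replace /bac/jz/3 2): {"bac":{"bq":[41,72,76],"jz":[66,94,29,2,84],"l":{"cc":83,"nha":14,"tf":36,"un":63}},"uw":[[24,86,88,51],{"hvu":66,"lm":68,"moe":5,"qh":94},{"cbr":7,"ey":63,"o":14},{"e":80,"v":66},{"du":5,"epl":4,"iq":15,"y":88}],"vsg":[[15,73,63,31,5],{"og":44,"tl":25,"wb":63,"y":2},[64,54,74,20,28],{"c":85,"uy":88}],"y":{"csl":{"l":30,"top":25},"j":{"bep":57,"rf":48,"wi":0}}}
After op 2 (remove /vsg/3): {"bac":{"bq":[41,72,76],"jz":[66,94,29,2,84],"l":{"cc":83,"nha":14,"tf":36,"un":63}},"uw":[[24,86,88,51],{"hvu":66,"lm":68,"moe":5,"qh":94},{"cbr":7,"ey":63,"o":14},{"e":80,"v":66},{"du":5,"epl":4,"iq":15,"y":88}],"vsg":[[15,73,63,31,5],{"og":44,"tl":25,"wb":63,"y":2},[64,54,74,20,28]],"y":{"csl":{"l":30,"top":25},"j":{"bep":57,"rf":48,"wi":0}}}
After op 3 (remove /uw/1): {"bac":{"bq":[41,72,76],"jz":[66,94,29,2,84],"l":{"cc":83,"nha":14,"tf":36,"un":63}},"uw":[[24,86,88,51],{"cbr":7,"ey":63,"o":14},{"e":80,"v":66},{"du":5,"epl":4,"iq":15,"y":88}],"vsg":[[15,73,63,31,5],{"og":44,"tl":25,"wb":63,"y":2},[64,54,74,20,28]],"y":{"csl":{"l":30,"top":25},"j":{"bep":57,"rf":48,"wi":0}}}
After op 4 (add /vsg/1/wx 49): {"bac":{"bq":[41,72,76],"jz":[66,94,29,2,84],"l":{"cc":83,"nha":14,"tf":36,"un":63}},"uw":[[24,86,88,51],{"cbr":7,"ey":63,"o":14},{"e":80,"v":66},{"du":5,"epl":4,"iq":15,"y":88}],"vsg":[[15,73,63,31,5],{"og":44,"tl":25,"wb":63,"wx":49,"y":2},[64,54,74,20,28]],"y":{"csl":{"l":30,"top":25},"j":{"bep":57,"rf":48,"wi":0}}}
After op 5 (remove /uw/2/v): {"bac":{"bq":[41,72,76],"jz":[66,94,29,2,84],"l":{"cc":83,"nha":14,"tf":36,"un":63}},"uw":[[24,86,88,51],{"cbr":7,"ey":63,"o":14},{"e":80},{"du":5,"epl":4,"iq":15,"y":88}],"vsg":[[15,73,63,31,5],{"og":44,"tl":25,"wb":63,"wx":49,"y":2},[64,54,74,20,28]],"y":{"csl":{"l":30,"top":25},"j":{"bep":57,"rf":48,"wi":0}}}
After op 6 (add /vsg/2/4 42): {"bac":{"bq":[41,72,76],"jz":[66,94,29,2,84],"l":{"cc":83,"nha":14,"tf":36,"un":63}},"uw":[[24,86,88,51],{"cbr":7,"ey":63,"o":14},{"e":80},{"du":5,"epl":4,"iq":15,"y":88}],"vsg":[[15,73,63,31,5],{"og":44,"tl":25,"wb":63,"wx":49,"y":2},[64,54,74,20,42,28]],"y":{"csl":{"l":30,"top":25},"j":{"bep":57,"rf":48,"wi":0}}}
After op 7 (add /bac/jz/0 12): {"bac":{"bq":[41,72,76],"jz":[12,66,94,29,2,84],"l":{"cc":83,"nha":14,"tf":36,"un":63}},"uw":[[24,86,88,51],{"cbr":7,"ey":63,"o":14},{"e":80},{"du":5,"epl":4,"iq":15,"y":88}],"vsg":[[15,73,63,31,5],{"og":44,"tl":25,"wb":63,"wx":49,"y":2},[64,54,74,20,42,28]],"y":{"csl":{"l":30,"top":25},"j":{"bep":57,"rf":48,"wi":0}}}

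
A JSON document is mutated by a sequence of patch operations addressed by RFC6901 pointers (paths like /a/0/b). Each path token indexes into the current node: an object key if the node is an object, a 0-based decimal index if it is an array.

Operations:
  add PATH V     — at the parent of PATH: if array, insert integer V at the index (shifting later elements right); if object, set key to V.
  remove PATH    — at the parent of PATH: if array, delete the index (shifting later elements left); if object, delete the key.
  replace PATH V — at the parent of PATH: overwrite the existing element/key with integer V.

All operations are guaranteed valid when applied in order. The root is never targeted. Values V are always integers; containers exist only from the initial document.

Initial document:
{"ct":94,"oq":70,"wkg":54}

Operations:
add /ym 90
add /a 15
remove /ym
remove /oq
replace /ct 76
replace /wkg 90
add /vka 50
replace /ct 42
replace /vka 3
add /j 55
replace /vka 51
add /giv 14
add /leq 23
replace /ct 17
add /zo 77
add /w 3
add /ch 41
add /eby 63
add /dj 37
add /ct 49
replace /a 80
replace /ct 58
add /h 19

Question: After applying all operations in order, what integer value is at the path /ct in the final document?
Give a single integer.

After op 1 (add /ym 90): {"ct":94,"oq":70,"wkg":54,"ym":90}
After op 2 (add /a 15): {"a":15,"ct":94,"oq":70,"wkg":54,"ym":90}
After op 3 (remove /ym): {"a":15,"ct":94,"oq":70,"wkg":54}
After op 4 (remove /oq): {"a":15,"ct":94,"wkg":54}
After op 5 (replace /ct 76): {"a":15,"ct":76,"wkg":54}
After op 6 (replace /wkg 90): {"a":15,"ct":76,"wkg":90}
After op 7 (add /vka 50): {"a":15,"ct":76,"vka":50,"wkg":90}
After op 8 (replace /ct 42): {"a":15,"ct":42,"vka":50,"wkg":90}
After op 9 (replace /vka 3): {"a":15,"ct":42,"vka":3,"wkg":90}
After op 10 (add /j 55): {"a":15,"ct":42,"j":55,"vka":3,"wkg":90}
After op 11 (replace /vka 51): {"a":15,"ct":42,"j":55,"vka":51,"wkg":90}
After op 12 (add /giv 14): {"a":15,"ct":42,"giv":14,"j":55,"vka":51,"wkg":90}
After op 13 (add /leq 23): {"a":15,"ct":42,"giv":14,"j":55,"leq":23,"vka":51,"wkg":90}
After op 14 (replace /ct 17): {"a":15,"ct":17,"giv":14,"j":55,"leq":23,"vka":51,"wkg":90}
After op 15 (add /zo 77): {"a":15,"ct":17,"giv":14,"j":55,"leq":23,"vka":51,"wkg":90,"zo":77}
After op 16 (add /w 3): {"a":15,"ct":17,"giv":14,"j":55,"leq":23,"vka":51,"w":3,"wkg":90,"zo":77}
After op 17 (add /ch 41): {"a":15,"ch":41,"ct":17,"giv":14,"j":55,"leq":23,"vka":51,"w":3,"wkg":90,"zo":77}
After op 18 (add /eby 63): {"a":15,"ch":41,"ct":17,"eby":63,"giv":14,"j":55,"leq":23,"vka":51,"w":3,"wkg":90,"zo":77}
After op 19 (add /dj 37): {"a":15,"ch":41,"ct":17,"dj":37,"eby":63,"giv":14,"j":55,"leq":23,"vka":51,"w":3,"wkg":90,"zo":77}
After op 20 (add /ct 49): {"a":15,"ch":41,"ct":49,"dj":37,"eby":63,"giv":14,"j":55,"leq":23,"vka":51,"w":3,"wkg":90,"zo":77}
After op 21 (replace /a 80): {"a":80,"ch":41,"ct":49,"dj":37,"eby":63,"giv":14,"j":55,"leq":23,"vka":51,"w":3,"wkg":90,"zo":77}
After op 22 (replace /ct 58): {"a":80,"ch":41,"ct":58,"dj":37,"eby":63,"giv":14,"j":55,"leq":23,"vka":51,"w":3,"wkg":90,"zo":77}
After op 23 (add /h 19): {"a":80,"ch":41,"ct":58,"dj":37,"eby":63,"giv":14,"h":19,"j":55,"leq":23,"vka":51,"w":3,"wkg":90,"zo":77}
Value at /ct: 58

Answer: 58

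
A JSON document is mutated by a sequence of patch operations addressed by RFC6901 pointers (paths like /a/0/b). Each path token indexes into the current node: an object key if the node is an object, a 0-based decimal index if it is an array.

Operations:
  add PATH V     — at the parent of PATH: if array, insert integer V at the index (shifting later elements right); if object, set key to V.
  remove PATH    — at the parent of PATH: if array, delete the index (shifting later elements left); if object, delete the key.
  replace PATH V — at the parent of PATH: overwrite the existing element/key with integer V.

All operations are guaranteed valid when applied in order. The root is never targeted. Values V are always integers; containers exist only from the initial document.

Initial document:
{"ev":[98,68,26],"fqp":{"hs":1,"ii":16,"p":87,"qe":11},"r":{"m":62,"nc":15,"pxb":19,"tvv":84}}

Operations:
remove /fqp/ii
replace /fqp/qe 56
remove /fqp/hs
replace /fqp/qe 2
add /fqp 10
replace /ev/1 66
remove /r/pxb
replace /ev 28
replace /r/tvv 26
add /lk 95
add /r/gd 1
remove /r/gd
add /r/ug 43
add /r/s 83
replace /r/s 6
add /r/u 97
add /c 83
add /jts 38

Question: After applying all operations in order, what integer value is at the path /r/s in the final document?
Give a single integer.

Answer: 6

Derivation:
After op 1 (remove /fqp/ii): {"ev":[98,68,26],"fqp":{"hs":1,"p":87,"qe":11},"r":{"m":62,"nc":15,"pxb":19,"tvv":84}}
After op 2 (replace /fqp/qe 56): {"ev":[98,68,26],"fqp":{"hs":1,"p":87,"qe":56},"r":{"m":62,"nc":15,"pxb":19,"tvv":84}}
After op 3 (remove /fqp/hs): {"ev":[98,68,26],"fqp":{"p":87,"qe":56},"r":{"m":62,"nc":15,"pxb":19,"tvv":84}}
After op 4 (replace /fqp/qe 2): {"ev":[98,68,26],"fqp":{"p":87,"qe":2},"r":{"m":62,"nc":15,"pxb":19,"tvv":84}}
After op 5 (add /fqp 10): {"ev":[98,68,26],"fqp":10,"r":{"m":62,"nc":15,"pxb":19,"tvv":84}}
After op 6 (replace /ev/1 66): {"ev":[98,66,26],"fqp":10,"r":{"m":62,"nc":15,"pxb":19,"tvv":84}}
After op 7 (remove /r/pxb): {"ev":[98,66,26],"fqp":10,"r":{"m":62,"nc":15,"tvv":84}}
After op 8 (replace /ev 28): {"ev":28,"fqp":10,"r":{"m":62,"nc":15,"tvv":84}}
After op 9 (replace /r/tvv 26): {"ev":28,"fqp":10,"r":{"m":62,"nc":15,"tvv":26}}
After op 10 (add /lk 95): {"ev":28,"fqp":10,"lk":95,"r":{"m":62,"nc":15,"tvv":26}}
After op 11 (add /r/gd 1): {"ev":28,"fqp":10,"lk":95,"r":{"gd":1,"m":62,"nc":15,"tvv":26}}
After op 12 (remove /r/gd): {"ev":28,"fqp":10,"lk":95,"r":{"m":62,"nc":15,"tvv":26}}
After op 13 (add /r/ug 43): {"ev":28,"fqp":10,"lk":95,"r":{"m":62,"nc":15,"tvv":26,"ug":43}}
After op 14 (add /r/s 83): {"ev":28,"fqp":10,"lk":95,"r":{"m":62,"nc":15,"s":83,"tvv":26,"ug":43}}
After op 15 (replace /r/s 6): {"ev":28,"fqp":10,"lk":95,"r":{"m":62,"nc":15,"s":6,"tvv":26,"ug":43}}
After op 16 (add /r/u 97): {"ev":28,"fqp":10,"lk":95,"r":{"m":62,"nc":15,"s":6,"tvv":26,"u":97,"ug":43}}
After op 17 (add /c 83): {"c":83,"ev":28,"fqp":10,"lk":95,"r":{"m":62,"nc":15,"s":6,"tvv":26,"u":97,"ug":43}}
After op 18 (add /jts 38): {"c":83,"ev":28,"fqp":10,"jts":38,"lk":95,"r":{"m":62,"nc":15,"s":6,"tvv":26,"u":97,"ug":43}}
Value at /r/s: 6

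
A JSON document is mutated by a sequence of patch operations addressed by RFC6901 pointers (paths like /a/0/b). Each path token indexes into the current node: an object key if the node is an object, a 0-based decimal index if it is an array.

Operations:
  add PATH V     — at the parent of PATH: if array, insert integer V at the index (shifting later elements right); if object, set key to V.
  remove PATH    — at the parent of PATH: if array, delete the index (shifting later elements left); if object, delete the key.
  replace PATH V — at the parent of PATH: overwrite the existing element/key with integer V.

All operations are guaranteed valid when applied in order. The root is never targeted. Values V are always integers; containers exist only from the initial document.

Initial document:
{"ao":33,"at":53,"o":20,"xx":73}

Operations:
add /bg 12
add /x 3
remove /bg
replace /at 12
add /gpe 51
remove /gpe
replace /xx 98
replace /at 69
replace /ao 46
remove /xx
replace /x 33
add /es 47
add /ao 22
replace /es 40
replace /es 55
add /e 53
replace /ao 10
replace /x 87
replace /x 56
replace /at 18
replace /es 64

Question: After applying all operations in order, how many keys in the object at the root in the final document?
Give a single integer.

After op 1 (add /bg 12): {"ao":33,"at":53,"bg":12,"o":20,"xx":73}
After op 2 (add /x 3): {"ao":33,"at":53,"bg":12,"o":20,"x":3,"xx":73}
After op 3 (remove /bg): {"ao":33,"at":53,"o":20,"x":3,"xx":73}
After op 4 (replace /at 12): {"ao":33,"at":12,"o":20,"x":3,"xx":73}
After op 5 (add /gpe 51): {"ao":33,"at":12,"gpe":51,"o":20,"x":3,"xx":73}
After op 6 (remove /gpe): {"ao":33,"at":12,"o":20,"x":3,"xx":73}
After op 7 (replace /xx 98): {"ao":33,"at":12,"o":20,"x":3,"xx":98}
After op 8 (replace /at 69): {"ao":33,"at":69,"o":20,"x":3,"xx":98}
After op 9 (replace /ao 46): {"ao":46,"at":69,"o":20,"x":3,"xx":98}
After op 10 (remove /xx): {"ao":46,"at":69,"o":20,"x":3}
After op 11 (replace /x 33): {"ao":46,"at":69,"o":20,"x":33}
After op 12 (add /es 47): {"ao":46,"at":69,"es":47,"o":20,"x":33}
After op 13 (add /ao 22): {"ao":22,"at":69,"es":47,"o":20,"x":33}
After op 14 (replace /es 40): {"ao":22,"at":69,"es":40,"o":20,"x":33}
After op 15 (replace /es 55): {"ao":22,"at":69,"es":55,"o":20,"x":33}
After op 16 (add /e 53): {"ao":22,"at":69,"e":53,"es":55,"o":20,"x":33}
After op 17 (replace /ao 10): {"ao":10,"at":69,"e":53,"es":55,"o":20,"x":33}
After op 18 (replace /x 87): {"ao":10,"at":69,"e":53,"es":55,"o":20,"x":87}
After op 19 (replace /x 56): {"ao":10,"at":69,"e":53,"es":55,"o":20,"x":56}
After op 20 (replace /at 18): {"ao":10,"at":18,"e":53,"es":55,"o":20,"x":56}
After op 21 (replace /es 64): {"ao":10,"at":18,"e":53,"es":64,"o":20,"x":56}
Size at the root: 6

Answer: 6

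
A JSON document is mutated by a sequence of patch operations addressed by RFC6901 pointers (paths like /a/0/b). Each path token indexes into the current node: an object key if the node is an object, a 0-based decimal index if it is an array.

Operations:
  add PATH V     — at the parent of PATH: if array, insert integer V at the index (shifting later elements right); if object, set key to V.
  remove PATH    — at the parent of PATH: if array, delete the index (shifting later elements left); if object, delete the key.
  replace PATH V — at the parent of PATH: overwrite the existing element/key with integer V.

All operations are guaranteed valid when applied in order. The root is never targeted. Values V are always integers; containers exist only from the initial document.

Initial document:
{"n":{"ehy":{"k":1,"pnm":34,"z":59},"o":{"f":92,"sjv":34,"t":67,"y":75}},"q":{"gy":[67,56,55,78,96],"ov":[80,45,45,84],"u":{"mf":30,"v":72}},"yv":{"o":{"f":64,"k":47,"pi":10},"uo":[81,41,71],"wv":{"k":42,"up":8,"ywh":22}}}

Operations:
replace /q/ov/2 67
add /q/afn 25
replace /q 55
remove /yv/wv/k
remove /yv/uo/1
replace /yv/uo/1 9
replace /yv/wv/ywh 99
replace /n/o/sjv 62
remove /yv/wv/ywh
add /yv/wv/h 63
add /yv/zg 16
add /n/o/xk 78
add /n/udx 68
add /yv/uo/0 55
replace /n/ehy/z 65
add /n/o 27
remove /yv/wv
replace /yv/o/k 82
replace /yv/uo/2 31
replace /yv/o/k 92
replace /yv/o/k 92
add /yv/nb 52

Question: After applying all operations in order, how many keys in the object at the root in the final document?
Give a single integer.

After op 1 (replace /q/ov/2 67): {"n":{"ehy":{"k":1,"pnm":34,"z":59},"o":{"f":92,"sjv":34,"t":67,"y":75}},"q":{"gy":[67,56,55,78,96],"ov":[80,45,67,84],"u":{"mf":30,"v":72}},"yv":{"o":{"f":64,"k":47,"pi":10},"uo":[81,41,71],"wv":{"k":42,"up":8,"ywh":22}}}
After op 2 (add /q/afn 25): {"n":{"ehy":{"k":1,"pnm":34,"z":59},"o":{"f":92,"sjv":34,"t":67,"y":75}},"q":{"afn":25,"gy":[67,56,55,78,96],"ov":[80,45,67,84],"u":{"mf":30,"v":72}},"yv":{"o":{"f":64,"k":47,"pi":10},"uo":[81,41,71],"wv":{"k":42,"up":8,"ywh":22}}}
After op 3 (replace /q 55): {"n":{"ehy":{"k":1,"pnm":34,"z":59},"o":{"f":92,"sjv":34,"t":67,"y":75}},"q":55,"yv":{"o":{"f":64,"k":47,"pi":10},"uo":[81,41,71],"wv":{"k":42,"up":8,"ywh":22}}}
After op 4 (remove /yv/wv/k): {"n":{"ehy":{"k":1,"pnm":34,"z":59},"o":{"f":92,"sjv":34,"t":67,"y":75}},"q":55,"yv":{"o":{"f":64,"k":47,"pi":10},"uo":[81,41,71],"wv":{"up":8,"ywh":22}}}
After op 5 (remove /yv/uo/1): {"n":{"ehy":{"k":1,"pnm":34,"z":59},"o":{"f":92,"sjv":34,"t":67,"y":75}},"q":55,"yv":{"o":{"f":64,"k":47,"pi":10},"uo":[81,71],"wv":{"up":8,"ywh":22}}}
After op 6 (replace /yv/uo/1 9): {"n":{"ehy":{"k":1,"pnm":34,"z":59},"o":{"f":92,"sjv":34,"t":67,"y":75}},"q":55,"yv":{"o":{"f":64,"k":47,"pi":10},"uo":[81,9],"wv":{"up":8,"ywh":22}}}
After op 7 (replace /yv/wv/ywh 99): {"n":{"ehy":{"k":1,"pnm":34,"z":59},"o":{"f":92,"sjv":34,"t":67,"y":75}},"q":55,"yv":{"o":{"f":64,"k":47,"pi":10},"uo":[81,9],"wv":{"up":8,"ywh":99}}}
After op 8 (replace /n/o/sjv 62): {"n":{"ehy":{"k":1,"pnm":34,"z":59},"o":{"f":92,"sjv":62,"t":67,"y":75}},"q":55,"yv":{"o":{"f":64,"k":47,"pi":10},"uo":[81,9],"wv":{"up":8,"ywh":99}}}
After op 9 (remove /yv/wv/ywh): {"n":{"ehy":{"k":1,"pnm":34,"z":59},"o":{"f":92,"sjv":62,"t":67,"y":75}},"q":55,"yv":{"o":{"f":64,"k":47,"pi":10},"uo":[81,9],"wv":{"up":8}}}
After op 10 (add /yv/wv/h 63): {"n":{"ehy":{"k":1,"pnm":34,"z":59},"o":{"f":92,"sjv":62,"t":67,"y":75}},"q":55,"yv":{"o":{"f":64,"k":47,"pi":10},"uo":[81,9],"wv":{"h":63,"up":8}}}
After op 11 (add /yv/zg 16): {"n":{"ehy":{"k":1,"pnm":34,"z":59},"o":{"f":92,"sjv":62,"t":67,"y":75}},"q":55,"yv":{"o":{"f":64,"k":47,"pi":10},"uo":[81,9],"wv":{"h":63,"up":8},"zg":16}}
After op 12 (add /n/o/xk 78): {"n":{"ehy":{"k":1,"pnm":34,"z":59},"o":{"f":92,"sjv":62,"t":67,"xk":78,"y":75}},"q":55,"yv":{"o":{"f":64,"k":47,"pi":10},"uo":[81,9],"wv":{"h":63,"up":8},"zg":16}}
After op 13 (add /n/udx 68): {"n":{"ehy":{"k":1,"pnm":34,"z":59},"o":{"f":92,"sjv":62,"t":67,"xk":78,"y":75},"udx":68},"q":55,"yv":{"o":{"f":64,"k":47,"pi":10},"uo":[81,9],"wv":{"h":63,"up":8},"zg":16}}
After op 14 (add /yv/uo/0 55): {"n":{"ehy":{"k":1,"pnm":34,"z":59},"o":{"f":92,"sjv":62,"t":67,"xk":78,"y":75},"udx":68},"q":55,"yv":{"o":{"f":64,"k":47,"pi":10},"uo":[55,81,9],"wv":{"h":63,"up":8},"zg":16}}
After op 15 (replace /n/ehy/z 65): {"n":{"ehy":{"k":1,"pnm":34,"z":65},"o":{"f":92,"sjv":62,"t":67,"xk":78,"y":75},"udx":68},"q":55,"yv":{"o":{"f":64,"k":47,"pi":10},"uo":[55,81,9],"wv":{"h":63,"up":8},"zg":16}}
After op 16 (add /n/o 27): {"n":{"ehy":{"k":1,"pnm":34,"z":65},"o":27,"udx":68},"q":55,"yv":{"o":{"f":64,"k":47,"pi":10},"uo":[55,81,9],"wv":{"h":63,"up":8},"zg":16}}
After op 17 (remove /yv/wv): {"n":{"ehy":{"k":1,"pnm":34,"z":65},"o":27,"udx":68},"q":55,"yv":{"o":{"f":64,"k":47,"pi":10},"uo":[55,81,9],"zg":16}}
After op 18 (replace /yv/o/k 82): {"n":{"ehy":{"k":1,"pnm":34,"z":65},"o":27,"udx":68},"q":55,"yv":{"o":{"f":64,"k":82,"pi":10},"uo":[55,81,9],"zg":16}}
After op 19 (replace /yv/uo/2 31): {"n":{"ehy":{"k":1,"pnm":34,"z":65},"o":27,"udx":68},"q":55,"yv":{"o":{"f":64,"k":82,"pi":10},"uo":[55,81,31],"zg":16}}
After op 20 (replace /yv/o/k 92): {"n":{"ehy":{"k":1,"pnm":34,"z":65},"o":27,"udx":68},"q":55,"yv":{"o":{"f":64,"k":92,"pi":10},"uo":[55,81,31],"zg":16}}
After op 21 (replace /yv/o/k 92): {"n":{"ehy":{"k":1,"pnm":34,"z":65},"o":27,"udx":68},"q":55,"yv":{"o":{"f":64,"k":92,"pi":10},"uo":[55,81,31],"zg":16}}
After op 22 (add /yv/nb 52): {"n":{"ehy":{"k":1,"pnm":34,"z":65},"o":27,"udx":68},"q":55,"yv":{"nb":52,"o":{"f":64,"k":92,"pi":10},"uo":[55,81,31],"zg":16}}
Size at the root: 3

Answer: 3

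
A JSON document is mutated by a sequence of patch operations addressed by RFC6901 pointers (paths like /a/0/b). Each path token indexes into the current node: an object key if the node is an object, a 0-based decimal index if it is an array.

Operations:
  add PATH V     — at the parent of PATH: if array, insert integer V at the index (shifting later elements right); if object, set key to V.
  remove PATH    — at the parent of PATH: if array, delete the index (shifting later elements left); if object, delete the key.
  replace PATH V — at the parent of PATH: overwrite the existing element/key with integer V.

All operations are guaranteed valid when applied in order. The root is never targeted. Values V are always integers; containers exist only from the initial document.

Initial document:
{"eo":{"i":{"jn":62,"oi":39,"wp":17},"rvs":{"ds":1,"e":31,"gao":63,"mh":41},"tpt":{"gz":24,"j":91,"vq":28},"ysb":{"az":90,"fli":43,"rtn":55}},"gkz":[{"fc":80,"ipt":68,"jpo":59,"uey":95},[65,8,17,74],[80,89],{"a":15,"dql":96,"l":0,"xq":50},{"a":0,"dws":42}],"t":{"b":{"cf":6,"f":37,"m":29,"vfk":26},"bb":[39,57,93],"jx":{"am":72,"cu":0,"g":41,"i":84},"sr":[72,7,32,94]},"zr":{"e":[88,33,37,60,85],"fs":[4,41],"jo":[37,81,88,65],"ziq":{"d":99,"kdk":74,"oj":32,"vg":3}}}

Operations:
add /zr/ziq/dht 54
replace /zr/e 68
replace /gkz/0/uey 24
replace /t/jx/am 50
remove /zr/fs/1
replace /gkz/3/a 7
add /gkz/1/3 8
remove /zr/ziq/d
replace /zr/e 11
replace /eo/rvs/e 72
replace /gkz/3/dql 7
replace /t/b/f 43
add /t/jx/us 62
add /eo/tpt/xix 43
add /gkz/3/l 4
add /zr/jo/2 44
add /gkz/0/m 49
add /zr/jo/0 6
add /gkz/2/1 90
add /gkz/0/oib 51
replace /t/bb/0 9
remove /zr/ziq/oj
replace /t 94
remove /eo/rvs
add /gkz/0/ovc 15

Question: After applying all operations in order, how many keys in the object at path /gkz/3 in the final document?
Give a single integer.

After op 1 (add /zr/ziq/dht 54): {"eo":{"i":{"jn":62,"oi":39,"wp":17},"rvs":{"ds":1,"e":31,"gao":63,"mh":41},"tpt":{"gz":24,"j":91,"vq":28},"ysb":{"az":90,"fli":43,"rtn":55}},"gkz":[{"fc":80,"ipt":68,"jpo":59,"uey":95},[65,8,17,74],[80,89],{"a":15,"dql":96,"l":0,"xq":50},{"a":0,"dws":42}],"t":{"b":{"cf":6,"f":37,"m":29,"vfk":26},"bb":[39,57,93],"jx":{"am":72,"cu":0,"g":41,"i":84},"sr":[72,7,32,94]},"zr":{"e":[88,33,37,60,85],"fs":[4,41],"jo":[37,81,88,65],"ziq":{"d":99,"dht":54,"kdk":74,"oj":32,"vg":3}}}
After op 3 (replace /gkz/0/uey 24): {"eo":{"i":{"jn":62,"oi":39,"wp":17},"rvs":{"ds":1,"e":31,"gao":63,"mh":41},"tpt":{"gz":24,"j":91,"vq":28},"ysb":{"az":90,"fli":43,"rtn":55}},"gkz":[{"fc":80,"ipt":68,"jpo":59,"uey":24},[65,8,17,74],[80,89],{"a":15,"dql":96,"l":0,"xq":50},{"a":0,"dws":42}],"t":{"b":{"cf":6,"f":37,"m":29,"vfk":26},"bb":[39,57,93],"jx":{"am":72,"cu":0,"g":41,"i":84},"sr":[72,7,32,94]},"zr":{"e":68,"fs":[4,41],"jo":[37,81,88,65],"ziq":{"d":99,"dht":54,"kdk":74,"oj":32,"vg":3}}}
After op 5 (remove /zr/fs/1): {"eo":{"i":{"jn":62,"oi":39,"wp":17},"rvs":{"ds":1,"e":31,"gao":63,"mh":41},"tpt":{"gz":24,"j":91,"vq":28},"ysb":{"az":90,"fli":43,"rtn":55}},"gkz":[{"fc":80,"ipt":68,"jpo":59,"uey":24},[65,8,17,74],[80,89],{"a":15,"dql":96,"l":0,"xq":50},{"a":0,"dws":42}],"t":{"b":{"cf":6,"f":37,"m":29,"vfk":26},"bb":[39,57,93],"jx":{"am":50,"cu":0,"g":41,"i":84},"sr":[72,7,32,94]},"zr":{"e":68,"fs":[4],"jo":[37,81,88,65],"ziq":{"d":99,"dht":54,"kdk":74,"oj":32,"vg":3}}}
After op 7 (add /gkz/1/3 8): {"eo":{"i":{"jn":62,"oi":39,"wp":17},"rvs":{"ds":1,"e":31,"gao":63,"mh":41},"tpt":{"gz":24,"j":91,"vq":28},"ysb":{"az":90,"fli":43,"rtn":55}},"gkz":[{"fc":80,"ipt":68,"jpo":59,"uey":24},[65,8,17,8,74],[80,89],{"a":7,"dql":96,"l":0,"xq":50},{"a":0,"dws":42}],"t":{"b":{"cf":6,"f":37,"m":29,"vfk":26},"bb":[39,57,93],"jx":{"am":50,"cu":0,"g":41,"i":84},"sr":[72,7,32,94]},"zr":{"e":68,"fs":[4],"jo":[37,81,88,65],"ziq":{"d":99,"dht":54,"kdk":74,"oj":32,"vg":3}}}
After op 9 (replace /zr/e 11): {"eo":{"i":{"jn":62,"oi":39,"wp":17},"rvs":{"ds":1,"e":31,"gao":63,"mh":41},"tpt":{"gz":24,"j":91,"vq":28},"ysb":{"az":90,"fli":43,"rtn":55}},"gkz":[{"fc":80,"ipt":68,"jpo":59,"uey":24},[65,8,17,8,74],[80,89],{"a":7,"dql":96,"l":0,"xq":50},{"a":0,"dws":42}],"t":{"b":{"cf":6,"f":37,"m":29,"vfk":26},"bb":[39,57,93],"jx":{"am":50,"cu":0,"g":41,"i":84},"sr":[72,7,32,94]},"zr":{"e":11,"fs":[4],"jo":[37,81,88,65],"ziq":{"dht":54,"kdk":74,"oj":32,"vg":3}}}
After op 11 (replace /gkz/3/dql 7): {"eo":{"i":{"jn":62,"oi":39,"wp":17},"rvs":{"ds":1,"e":72,"gao":63,"mh":41},"tpt":{"gz":24,"j":91,"vq":28},"ysb":{"az":90,"fli":43,"rtn":55}},"gkz":[{"fc":80,"ipt":68,"jpo":59,"uey":24},[65,8,17,8,74],[80,89],{"a":7,"dql":7,"l":0,"xq":50},{"a":0,"dws":42}],"t":{"b":{"cf":6,"f":37,"m":29,"vfk":26},"bb":[39,57,93],"jx":{"am":50,"cu":0,"g":41,"i":84},"sr":[72,7,32,94]},"zr":{"e":11,"fs":[4],"jo":[37,81,88,65],"ziq":{"dht":54,"kdk":74,"oj":32,"vg":3}}}
After op 13 (add /t/jx/us 62): {"eo":{"i":{"jn":62,"oi":39,"wp":17},"rvs":{"ds":1,"e":72,"gao":63,"mh":41},"tpt":{"gz":24,"j":91,"vq":28},"ysb":{"az":90,"fli":43,"rtn":55}},"gkz":[{"fc":80,"ipt":68,"jpo":59,"uey":24},[65,8,17,8,74],[80,89],{"a":7,"dql":7,"l":0,"xq":50},{"a":0,"dws":42}],"t":{"b":{"cf":6,"f":43,"m":29,"vfk":26},"bb":[39,57,93],"jx":{"am":50,"cu":0,"g":41,"i":84,"us":62},"sr":[72,7,32,94]},"zr":{"e":11,"fs":[4],"jo":[37,81,88,65],"ziq":{"dht":54,"kdk":74,"oj":32,"vg":3}}}
After op 15 (add /gkz/3/l 4): {"eo":{"i":{"jn":62,"oi":39,"wp":17},"rvs":{"ds":1,"e":72,"gao":63,"mh":41},"tpt":{"gz":24,"j":91,"vq":28,"xix":43},"ysb":{"az":90,"fli":43,"rtn":55}},"gkz":[{"fc":80,"ipt":68,"jpo":59,"uey":24},[65,8,17,8,74],[80,89],{"a":7,"dql":7,"l":4,"xq":50},{"a":0,"dws":42}],"t":{"b":{"cf":6,"f":43,"m":29,"vfk":26},"bb":[39,57,93],"jx":{"am":50,"cu":0,"g":41,"i":84,"us":62},"sr":[72,7,32,94]},"zr":{"e":11,"fs":[4],"jo":[37,81,88,65],"ziq":{"dht":54,"kdk":74,"oj":32,"vg":3}}}
After op 17 (add /gkz/0/m 49): {"eo":{"i":{"jn":62,"oi":39,"wp":17},"rvs":{"ds":1,"e":72,"gao":63,"mh":41},"tpt":{"gz":24,"j":91,"vq":28,"xix":43},"ysb":{"az":90,"fli":43,"rtn":55}},"gkz":[{"fc":80,"ipt":68,"jpo":59,"m":49,"uey":24},[65,8,17,8,74],[80,89],{"a":7,"dql":7,"l":4,"xq":50},{"a":0,"dws":42}],"t":{"b":{"cf":6,"f":43,"m":29,"vfk":26},"bb":[39,57,93],"jx":{"am":50,"cu":0,"g":41,"i":84,"us":62},"sr":[72,7,32,94]},"zr":{"e":11,"fs":[4],"jo":[37,81,44,88,65],"ziq":{"dht":54,"kdk":74,"oj":32,"vg":3}}}
After op 19 (add /gkz/2/1 90): {"eo":{"i":{"jn":62,"oi":39,"wp":17},"rvs":{"ds":1,"e":72,"gao":63,"mh":41},"tpt":{"gz":24,"j":91,"vq":28,"xix":43},"ysb":{"az":90,"fli":43,"rtn":55}},"gkz":[{"fc":80,"ipt":68,"jpo":59,"m":49,"uey":24},[65,8,17,8,74],[80,90,89],{"a":7,"dql":7,"l":4,"xq":50},{"a":0,"dws":42}],"t":{"b":{"cf":6,"f":43,"m":29,"vfk":26},"bb":[39,57,93],"jx":{"am":50,"cu":0,"g":41,"i":84,"us":62},"sr":[72,7,32,94]},"zr":{"e":11,"fs":[4],"jo":[6,37,81,44,88,65],"ziq":{"dht":54,"kdk":74,"oj":32,"vg":3}}}
After op 21 (replace /t/bb/0 9): {"eo":{"i":{"jn":62,"oi":39,"wp":17},"rvs":{"ds":1,"e":72,"gao":63,"mh":41},"tpt":{"gz":24,"j":91,"vq":28,"xix":43},"ysb":{"az":90,"fli":43,"rtn":55}},"gkz":[{"fc":80,"ipt":68,"jpo":59,"m":49,"oib":51,"uey":24},[65,8,17,8,74],[80,90,89],{"a":7,"dql":7,"l":4,"xq":50},{"a":0,"dws":42}],"t":{"b":{"cf":6,"f":43,"m":29,"vfk":26},"bb":[9,57,93],"jx":{"am":50,"cu":0,"g":41,"i":84,"us":62},"sr":[72,7,32,94]},"zr":{"e":11,"fs":[4],"jo":[6,37,81,44,88,65],"ziq":{"dht":54,"kdk":74,"oj":32,"vg":3}}}
After op 23 (replace /t 94): {"eo":{"i":{"jn":62,"oi":39,"wp":17},"rvs":{"ds":1,"e":72,"gao":63,"mh":41},"tpt":{"gz":24,"j":91,"vq":28,"xix":43},"ysb":{"az":90,"fli":43,"rtn":55}},"gkz":[{"fc":80,"ipt":68,"jpo":59,"m":49,"oib":51,"uey":24},[65,8,17,8,74],[80,90,89],{"a":7,"dql":7,"l":4,"xq":50},{"a":0,"dws":42}],"t":94,"zr":{"e":11,"fs":[4],"jo":[6,37,81,44,88,65],"ziq":{"dht":54,"kdk":74,"vg":3}}}
Size at path /gkz/3: 4

Answer: 4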